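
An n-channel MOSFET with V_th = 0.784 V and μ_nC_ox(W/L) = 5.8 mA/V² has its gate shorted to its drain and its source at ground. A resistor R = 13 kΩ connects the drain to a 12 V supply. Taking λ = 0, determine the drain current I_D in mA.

I_D = 0.822 mA

With gate tied to drain, V_GS = V_DS ≥ V_GS − V_th, so the device is in saturation.
KCL at the drain: ½ k_n (V_GS − V_th)² = (V_DD − V_GS)/R.
Let x = V_GS − 0.784. Then 37.7 x² + x − 11.22 = 0, giving x = 0.532 V (positive root), so V_GS = 1.32 V.
I_D = (V_DD − V_GS)/R = (12 − 1.32) / 13 = 0.822 mA.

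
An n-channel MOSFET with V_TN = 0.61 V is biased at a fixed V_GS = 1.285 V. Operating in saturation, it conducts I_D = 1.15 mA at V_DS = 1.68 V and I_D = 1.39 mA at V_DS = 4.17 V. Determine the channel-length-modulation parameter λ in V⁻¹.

λ = 0.0975 V⁻¹

With V_GS fixed, I_D ∝ (1 + λ V_DS) in saturation, so I_D2/I_D1 = (1 + λ V_DS2)/(1 + λ V_DS1).
1.39/1.15 = 1.209 = (1 + 4.17 λ)/(1 + 1.68 λ).
Solving: λ (I_D1 V_DS2 − I_D2 V_DS1) = I_D2 − I_D1, so λ = (1.39 − 1.15) / (1.15 × 4.17 − 1.39 × 1.68) = 0.24 / 2.46 = 0.0975 V⁻¹.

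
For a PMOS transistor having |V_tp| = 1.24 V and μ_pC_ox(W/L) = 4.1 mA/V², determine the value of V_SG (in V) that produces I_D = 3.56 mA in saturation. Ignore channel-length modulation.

V_SG = 2.56 V

In saturation I_D = ½ k_p (V_SG − |V_tp|)², so V_SG − |V_tp| = √(2 I_D / k_p) = √(2 × 3.56 / 4.1) = 1.32 V.
V_SG = 1.24 + 1.32 = 2.56 V.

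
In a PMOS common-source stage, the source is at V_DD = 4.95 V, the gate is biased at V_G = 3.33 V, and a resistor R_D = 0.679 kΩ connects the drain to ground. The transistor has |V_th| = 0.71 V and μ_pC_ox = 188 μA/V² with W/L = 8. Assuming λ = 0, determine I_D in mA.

I_D = 0.623 mA

V_SG = V_DD − V_G = 4.95 − 3.33 = 1.62 V, so V_ov = 1.62 − 0.71 = 0.91 V.
k_p = μ_pC_ox · (W/L) = 1.504 mA/V².
Assume saturation: I_D = ½ k_p V_ov² = 0.5 × 1.504 × 0.91² = 0.623 mA, giving V_SD = V_DD − I_D R_D = 4.95 − 0.623 × 0.679 = 4.53 V.
V_SD = 4.53 V ≥ V_ov = 0.91 V, confirming saturation.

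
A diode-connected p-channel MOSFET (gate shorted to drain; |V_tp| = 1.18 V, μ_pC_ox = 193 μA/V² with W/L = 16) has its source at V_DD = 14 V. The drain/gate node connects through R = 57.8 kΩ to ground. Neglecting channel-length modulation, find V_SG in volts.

V_SG = 1.55 V

With gate tied to drain, V_SG = V_SD ≥ V_SG − |V_tp|, so the device is in saturation.
k_p = μ_pC_ox · (W/L) = 3.088 mA/V².
KCL at the drain: ½ k_p (V_SG − |V_tp|)² = (V_DD − V_SG)/R.
Let x = V_SG − 1.18. Then 89.2 x² + x − 12.82 = 0, giving x = 0.373 V (positive root), so V_SG = 1.55 V.
I_D = (V_DD − V_SG)/R = (14 − 1.55) / 57.8 = 0.215 mA.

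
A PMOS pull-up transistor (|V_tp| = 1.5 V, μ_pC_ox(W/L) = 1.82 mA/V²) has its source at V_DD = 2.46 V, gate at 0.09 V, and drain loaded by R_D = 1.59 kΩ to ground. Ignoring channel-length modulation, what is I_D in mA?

I_D = 0.689 mA

V_SG = V_DD − V_G = 2.46 − 0.09 = 2.37 V, so V_ov = 2.37 − 1.5 = 0.87 V.
Assume saturation: I_D = ½ k_p V_ov² = 0.5 × 1.82 × 0.87² = 0.689 mA, giving V_SD = V_DD − I_D R_D = 2.46 − 0.689 × 1.59 = 1.36 V.
V_SD = 1.36 V ≥ V_ov = 0.87 V, confirming saturation.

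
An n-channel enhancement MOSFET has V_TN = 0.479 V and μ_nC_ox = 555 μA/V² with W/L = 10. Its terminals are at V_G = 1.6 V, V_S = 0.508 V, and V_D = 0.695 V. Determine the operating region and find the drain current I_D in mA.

Triode; I_D = 0.539 mA

V_GS = V_G − V_S = 1.6 − 0.508 = 1.09 V; V_DS = V_D − V_S = 0.695 − 0.508 = 0.187 V.
k_n = μ_nC_ox · (W/L) = 5.55 mA/V².
V_ov = V_GS − V_TN = 1.09 − 0.479 = 0.613 V.
Since V_DS = 0.187 V < V_ov = 0.613 V, the device is in the triode region.
I_D = k_n [V_ov · V_DS − ½ V_DS²] = 5.55 × [0.613 × 0.187 − 0.5 × 0.187²] = 0.539 mA.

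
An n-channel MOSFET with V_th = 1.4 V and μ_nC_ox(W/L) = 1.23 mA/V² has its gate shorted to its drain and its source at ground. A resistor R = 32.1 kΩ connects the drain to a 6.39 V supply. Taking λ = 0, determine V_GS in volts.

With gate tied to drain, V_GS = V_DS ≥ V_GS − V_th, so the device is in saturation.
KCL at the drain: ½ k_n (V_GS − V_th)² = (V_DD − V_GS)/R.
Let x = V_GS − 1.4. Then 19.7 x² + x − 4.99 = 0, giving x = 0.478 V (positive root), so V_GS = 1.88 V.
I_D = (V_DD − V_GS)/R = (6.39 − 1.88) / 32.1 = 0.141 mA.

V_GS = 1.88 V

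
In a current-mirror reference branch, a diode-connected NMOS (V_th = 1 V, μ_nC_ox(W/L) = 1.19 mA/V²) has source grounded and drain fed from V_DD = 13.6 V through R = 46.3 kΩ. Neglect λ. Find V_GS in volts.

V_GS = 1.66 V

With gate tied to drain, V_GS = V_DS ≥ V_GS − V_th, so the device is in saturation.
KCL at the drain: ½ k_n (V_GS − V_th)² = (V_DD − V_GS)/R.
Let x = V_GS − 1. Then 27.5 x² + x − 12.6 = 0, giving x = 0.658 V (positive root), so V_GS = 1.66 V.
I_D = (V_DD − V_GS)/R = (13.6 − 1.66) / 46.3 = 0.258 mA.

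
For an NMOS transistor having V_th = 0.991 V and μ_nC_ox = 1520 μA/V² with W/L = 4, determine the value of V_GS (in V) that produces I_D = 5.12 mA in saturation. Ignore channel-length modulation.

k_n = μ_nC_ox · (W/L) = 6.08 mA/V².
In saturation I_D = ½ k_n (V_GS − V_th)², so V_GS − V_th = √(2 I_D / k_n) = √(2 × 5.12 / 6.08) = 1.3 V.
V_GS = 0.991 + 1.3 = 2.29 V.

V_GS = 2.29 V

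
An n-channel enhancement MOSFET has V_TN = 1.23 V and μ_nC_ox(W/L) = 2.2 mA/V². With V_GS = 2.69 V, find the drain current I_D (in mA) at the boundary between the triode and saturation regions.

At the boundary V_DS = V_ov = V_GS − V_TN = 2.69 − 1.23 = 1.46 V.
I_D = ½ k_n V_ov² = 0.5 × 2.2 × 1.46² = 2.34 mA.

I_D = 2.34 mA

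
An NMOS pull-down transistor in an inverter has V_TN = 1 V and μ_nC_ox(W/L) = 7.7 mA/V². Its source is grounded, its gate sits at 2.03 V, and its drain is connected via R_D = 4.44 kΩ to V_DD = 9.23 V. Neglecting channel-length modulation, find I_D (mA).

V_GS = V_G = 2.03 V, so V_ov = 2.03 − 1 = 1.03 V.
Assume saturation: I_D = ½ k_n V_ov² = 0.5 × 7.7 × 1.03² = 4.08 mA, giving V_DS = V_DD − I_D R_D = 9.23 − 4.08 × 4.44 = -8.91 V.
But -8.91 V < V_ov = 1.03 V, so the device is actually in triode.
In triode I_D = k_n[V_ov V_DS − ½ V_DS²] and I_D = (V_DD − V_DS)/R_D. Equating: 17.1 V_DS² − 36.21 V_DS + 9.23 = 0, giving V_DS = 0.296 V (the root below V_ov).
I_D = (9.23 − 0.296) / 4.44 = 2.01 mA.

I_D = 2.01 mA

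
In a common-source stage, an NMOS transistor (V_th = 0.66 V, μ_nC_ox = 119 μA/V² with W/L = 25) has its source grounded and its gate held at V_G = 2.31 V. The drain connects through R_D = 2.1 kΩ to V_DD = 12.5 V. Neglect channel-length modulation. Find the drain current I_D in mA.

I_D = 4.05 mA

V_GS = V_G = 2.31 V, so V_ov = 2.31 − 0.66 = 1.65 V.
k_n = μ_nC_ox · (W/L) = 2.975 mA/V².
Assume saturation: I_D = ½ k_n V_ov² = 0.5 × 2.975 × 1.65² = 4.05 mA, giving V_DS = V_DD − I_D R_D = 12.5 − 4.05 × 2.1 = 4 V.
V_DS = 4 V ≥ V_ov = 1.65 V, confirming saturation.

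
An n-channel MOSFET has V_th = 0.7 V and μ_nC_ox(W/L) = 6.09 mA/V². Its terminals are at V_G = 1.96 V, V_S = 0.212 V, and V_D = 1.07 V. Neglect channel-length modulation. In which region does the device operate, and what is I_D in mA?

V_GS = V_G − V_S = 1.96 − 0.212 = 1.75 V; V_DS = V_D − V_S = 1.07 − 0.212 = 0.858 V.
V_ov = V_GS − V_th = 1.75 − 0.7 = 1.05 V.
Since V_DS = 0.858 V < V_ov = 1.05 V, the device is in the triode region.
I_D = k_n [V_ov · V_DS − ½ V_DS²] = 6.09 × [1.05 × 0.858 − 0.5 × 0.858²] = 3.23 mA.

Triode; I_D = 3.23 mA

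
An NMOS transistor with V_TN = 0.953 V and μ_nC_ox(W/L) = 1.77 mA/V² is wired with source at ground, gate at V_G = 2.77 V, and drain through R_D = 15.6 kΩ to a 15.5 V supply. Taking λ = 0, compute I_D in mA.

V_GS = V_G = 2.77 V, so V_ov = 2.77 − 0.953 = 1.82 V.
Assume saturation: I_D = ½ k_n V_ov² = 0.5 × 1.77 × 1.82² = 2.92 mA, giving V_DS = V_DD − I_D R_D = 15.5 − 2.92 × 15.6 = -30.1 V.
But -30.1 V < V_ov = 1.82 V, so the device is actually in triode.
In triode I_D = k_n[V_ov V_DS − ½ V_DS²] and I_D = (V_DD − V_DS)/R_D. Equating: 13.8 V_DS² − 51.17 V_DS + 15.5 = 0, giving V_DS = 0.333 V (the root below V_ov).
I_D = (15.5 − 0.333) / 15.6 = 0.972 mA.

I_D = 0.972 mA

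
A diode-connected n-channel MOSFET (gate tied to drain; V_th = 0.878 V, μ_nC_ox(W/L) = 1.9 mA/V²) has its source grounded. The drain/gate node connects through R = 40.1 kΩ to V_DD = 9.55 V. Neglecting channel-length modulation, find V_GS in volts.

With gate tied to drain, V_GS = V_DS ≥ V_GS − V_th, so the device is in saturation.
KCL at the drain: ½ k_n (V_GS − V_th)² = (V_DD − V_GS)/R.
Let x = V_GS − 0.878. Then 38.1 x² + x − 8.672 = 0, giving x = 0.464 V (positive root), so V_GS = 1.34 V.
I_D = (V_DD − V_GS)/R = (9.55 − 1.34) / 40.1 = 0.205 mA.

V_GS = 1.34 V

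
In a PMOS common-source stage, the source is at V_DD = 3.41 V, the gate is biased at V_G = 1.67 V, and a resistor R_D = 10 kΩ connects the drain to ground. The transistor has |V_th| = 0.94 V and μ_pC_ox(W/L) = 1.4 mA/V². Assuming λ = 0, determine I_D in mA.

V_SG = V_DD − V_G = 3.41 − 1.67 = 1.74 V, so V_ov = 1.74 − 0.94 = 0.8 V.
Assume saturation: I_D = ½ k_p V_ov² = 0.5 × 1.4 × 0.8² = 0.448 mA, giving V_SD = V_DD − I_D R_D = 3.41 − 0.448 × 10 = -1.07 V.
But -1.07 V < V_ov = 0.8 V, so the device is actually in triode.
In triode I_D = k_p[V_ov V_SD − ½ V_SD²] and I_D = (V_DD − V_SD)/R_D. Equating: 7 V_SD² − 12.2 V_SD + 3.41 = 0, giving V_SD = 0.35 V (the root below V_ov).
I_D = (3.41 − 0.35) / 10 = 0.306 mA.

I_D = 0.306 mA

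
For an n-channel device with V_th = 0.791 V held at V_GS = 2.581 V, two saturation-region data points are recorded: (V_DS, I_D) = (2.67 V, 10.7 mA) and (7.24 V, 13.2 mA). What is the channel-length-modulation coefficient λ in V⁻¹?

λ = 0.0592 V⁻¹

With V_GS fixed, I_D ∝ (1 + λ V_DS) in saturation, so I_D2/I_D1 = (1 + λ V_DS2)/(1 + λ V_DS1).
13.2/10.7 = 1.234 = (1 + 7.24 λ)/(1 + 2.67 λ).
Solving: λ (I_D1 V_DS2 − I_D2 V_DS1) = I_D2 − I_D1, so λ = (13.2 − 10.7) / (10.7 × 7.24 − 13.2 × 2.67) = 2.5 / 42.2 = 0.0592 V⁻¹.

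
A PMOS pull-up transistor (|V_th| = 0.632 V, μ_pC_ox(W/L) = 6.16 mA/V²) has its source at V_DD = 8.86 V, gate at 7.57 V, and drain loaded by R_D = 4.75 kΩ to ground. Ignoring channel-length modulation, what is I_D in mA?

I_D = 1.33 mA

V_SG = V_DD − V_G = 8.86 − 7.57 = 1.29 V, so V_ov = 1.29 − 0.632 = 0.658 V.
Assume saturation: I_D = ½ k_p V_ov² = 0.5 × 6.16 × 0.658² = 1.33 mA, giving V_SD = V_DD − I_D R_D = 8.86 − 1.33 × 4.75 = 2.53 V.
V_SD = 2.53 V ≥ V_ov = 0.658 V, confirming saturation.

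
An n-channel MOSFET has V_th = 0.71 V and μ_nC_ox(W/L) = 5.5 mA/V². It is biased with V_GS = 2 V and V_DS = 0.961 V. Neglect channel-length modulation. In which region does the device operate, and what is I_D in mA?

Triode; I_D = 4.28 mA

V_ov = V_GS − V_th = 2 − 0.71 = 1.29 V.
Since V_DS = 0.961 V < V_ov = 1.29 V, the device is in the triode region.
I_D = k_n [V_ov · V_DS − ½ V_DS²] = 5.5 × [1.29 × 0.961 − 0.5 × 0.961²] = 4.28 mA.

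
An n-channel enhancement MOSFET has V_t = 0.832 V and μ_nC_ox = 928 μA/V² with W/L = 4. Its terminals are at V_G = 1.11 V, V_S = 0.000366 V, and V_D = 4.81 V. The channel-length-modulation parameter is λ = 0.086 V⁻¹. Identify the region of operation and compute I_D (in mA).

Saturation; I_D = 0.202 mA

V_GS = V_G − V_S = 1.11 − 0.000366 = 1.11 V; V_DS = V_D − V_S = 4.81 − 0.000366 = 4.81 V.
k_n = μ_nC_ox · (W/L) = 3.712 mA/V².
V_ov = V_GS − V_t = 1.11 − 0.832 = 0.278 V.
Since V_DS = 4.81 V ≥ V_ov = 0.278 V, the device is in saturation.
I_D = ½ k_n V_ov² (1 + λ V_DS) = 0.5 × 3.712 × 0.278² × (1 + 0.086 × 4.81) = 0.202 mA.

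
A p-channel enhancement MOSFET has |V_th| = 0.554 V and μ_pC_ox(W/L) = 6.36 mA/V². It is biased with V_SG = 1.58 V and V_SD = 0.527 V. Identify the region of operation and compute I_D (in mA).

Triode; I_D = 2.56 mA

V_ov = V_SG − |V_th| = 1.58 − 0.554 = 1.03 V.
Since V_SD = 0.527 V < V_ov = 1.03 V, the device is in the triode region.
I_D = k_p [V_ov · V_SD − ½ V_SD²] = 6.36 × [1.03 × 0.527 − 0.5 × 0.527²] = 2.56 mA.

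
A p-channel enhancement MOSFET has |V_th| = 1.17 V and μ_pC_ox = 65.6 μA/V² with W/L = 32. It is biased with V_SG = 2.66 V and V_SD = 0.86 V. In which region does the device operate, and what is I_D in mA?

Triode; I_D = 1.91 mA

k_p = μ_pC_ox · (W/L) = 2.099 mA/V².
V_ov = V_SG − |V_th| = 2.66 − 1.17 = 1.49 V.
Since V_SD = 0.86 V < V_ov = 1.49 V, the device is in the triode region.
I_D = k_p [V_ov · V_SD − ½ V_SD²] = 2.099 × [1.49 × 0.86 − 0.5 × 0.86²] = 1.91 mA.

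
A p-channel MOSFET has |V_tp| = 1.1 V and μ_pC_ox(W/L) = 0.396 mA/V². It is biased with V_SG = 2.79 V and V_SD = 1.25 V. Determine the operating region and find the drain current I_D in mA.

V_ov = V_SG − |V_tp| = 2.79 − 1.1 = 1.69 V.
Since V_SD = 1.25 V < V_ov = 1.69 V, the device is in the triode region.
I_D = k_p [V_ov · V_SD − ½ V_SD²] = 0.396 × [1.69 × 1.25 − 0.5 × 1.25²] = 0.527 mA.

Triode; I_D = 0.527 mA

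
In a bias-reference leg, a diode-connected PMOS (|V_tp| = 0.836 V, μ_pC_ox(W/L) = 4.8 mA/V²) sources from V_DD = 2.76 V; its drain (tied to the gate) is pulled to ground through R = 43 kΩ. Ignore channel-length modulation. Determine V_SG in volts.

V_SG = 0.968 V

With gate tied to drain, V_SG = V_SD ≥ V_SG − |V_tp|, so the device is in saturation.
KCL at the drain: ½ k_p (V_SG − |V_tp|)² = (V_DD − V_SG)/R.
Let x = V_SG − 0.836. Then 103 x² + x − 1.924 = 0, giving x = 0.132 V (positive root), so V_SG = 0.968 V.
I_D = (V_DD − V_SG)/R = (2.76 − 0.968) / 43 = 0.0417 mA.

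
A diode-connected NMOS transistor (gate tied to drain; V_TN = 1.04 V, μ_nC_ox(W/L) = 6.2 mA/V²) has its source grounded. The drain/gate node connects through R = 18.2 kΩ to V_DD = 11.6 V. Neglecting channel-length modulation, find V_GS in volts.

V_GS = 1.46 V

With gate tied to drain, V_GS = V_DS ≥ V_GS − V_TN, so the device is in saturation.
KCL at the drain: ½ k_n (V_GS − V_TN)² = (V_DD − V_GS)/R.
Let x = V_GS − 1.04. Then 56.4 x² + x − 10.56 = 0, giving x = 0.424 V (positive root), so V_GS = 1.46 V.
I_D = (V_DD − V_GS)/R = (11.6 − 1.46) / 18.2 = 0.557 mA.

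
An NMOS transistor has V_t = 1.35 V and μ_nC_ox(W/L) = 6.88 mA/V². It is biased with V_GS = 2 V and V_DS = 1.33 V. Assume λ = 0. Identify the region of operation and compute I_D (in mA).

Saturation; I_D = 1.45 mA

V_ov = V_GS − V_t = 2 − 1.35 = 0.65 V.
Since V_DS = 1.33 V ≥ V_ov = 0.65 V, the device is in saturation.
I_D = ½ k_n V_ov² = 0.5 × 6.88 × 0.65² = 1.45 mA.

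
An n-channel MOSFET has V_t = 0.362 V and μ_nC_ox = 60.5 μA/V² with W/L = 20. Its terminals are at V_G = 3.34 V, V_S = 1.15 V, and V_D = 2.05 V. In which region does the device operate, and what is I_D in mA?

V_GS = V_G − V_S = 3.34 − 1.15 = 2.19 V; V_DS = V_D − V_S = 2.05 − 1.15 = 0.9 V.
k_n = μ_nC_ox · (W/L) = 1.21 mA/V².
V_ov = V_GS − V_t = 2.19 − 0.362 = 1.83 V.
Since V_DS = 0.9 V < V_ov = 1.83 V, the device is in the triode region.
I_D = k_n [V_ov · V_DS − ½ V_DS²] = 1.21 × [1.83 × 0.9 − 0.5 × 0.9²] = 1.5 mA.

Triode; I_D = 1.50 mA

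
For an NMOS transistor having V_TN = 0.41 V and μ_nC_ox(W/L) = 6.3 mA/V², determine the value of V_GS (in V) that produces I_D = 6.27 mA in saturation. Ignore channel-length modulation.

V_GS = 1.82 V

In saturation I_D = ½ k_n (V_GS − V_TN)², so V_GS − V_TN = √(2 I_D / k_n) = √(2 × 6.27 / 6.3) = 1.41 V.
V_GS = 0.41 + 1.41 = 1.82 V.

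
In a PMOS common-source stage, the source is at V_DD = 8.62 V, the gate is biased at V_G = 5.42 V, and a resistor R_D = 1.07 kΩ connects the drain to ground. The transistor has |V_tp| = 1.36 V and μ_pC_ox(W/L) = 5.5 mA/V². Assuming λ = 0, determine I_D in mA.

V_SG = V_DD − V_G = 8.62 − 5.42 = 3.2 V, so V_ov = 3.2 − 1.36 = 1.84 V.
Assume saturation: I_D = ½ k_p V_ov² = 0.5 × 5.5 × 1.84² = 9.31 mA, giving V_SD = V_DD − I_D R_D = 8.62 − 9.31 × 1.07 = -1.34 V.
But -1.34 V < V_ov = 1.84 V, so the device is actually in triode.
In triode I_D = k_p[V_ov V_SD − ½ V_SD²] and I_D = (V_DD − V_SD)/R_D. Equating: 2.94 V_SD² − 11.83 V_SD + 8.62 = 0, giving V_SD = 0.956 V (the root below V_ov).
I_D = (8.62 − 0.956) / 1.07 = 7.16 mA.

I_D = 7.16 mA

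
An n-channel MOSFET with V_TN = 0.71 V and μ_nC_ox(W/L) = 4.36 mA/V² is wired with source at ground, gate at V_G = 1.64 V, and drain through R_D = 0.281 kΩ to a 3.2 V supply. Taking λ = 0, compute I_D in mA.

I_D = 1.89 mA

V_GS = V_G = 1.64 V, so V_ov = 1.64 − 0.71 = 0.93 V.
Assume saturation: I_D = ½ k_n V_ov² = 0.5 × 4.36 × 0.93² = 1.89 mA, giving V_DS = V_DD − I_D R_D = 3.2 − 1.89 × 0.281 = 2.67 V.
V_DS = 2.67 V ≥ V_ov = 0.93 V, confirming saturation.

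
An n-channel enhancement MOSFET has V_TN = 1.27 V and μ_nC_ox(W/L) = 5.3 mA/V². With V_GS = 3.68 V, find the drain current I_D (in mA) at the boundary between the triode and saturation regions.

At the boundary V_DS = V_ov = V_GS − V_TN = 3.68 − 1.27 = 2.41 V.
I_D = ½ k_n V_ov² = 0.5 × 5.3 × 2.41² = 15.4 mA.

I_D = 15.4 mA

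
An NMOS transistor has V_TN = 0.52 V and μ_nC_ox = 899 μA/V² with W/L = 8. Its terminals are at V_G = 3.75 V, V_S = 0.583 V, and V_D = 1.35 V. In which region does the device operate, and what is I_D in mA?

Triode; I_D = 12.5 mA

V_GS = V_G − V_S = 3.75 − 0.583 = 3.17 V; V_DS = V_D − V_S = 1.35 − 0.583 = 0.767 V.
k_n = μ_nC_ox · (W/L) = 7.192 mA/V².
V_ov = V_GS − V_TN = 3.17 − 0.52 = 2.65 V.
Since V_DS = 0.767 V < V_ov = 2.65 V, the device is in the triode region.
I_D = k_n [V_ov · V_DS − ½ V_DS²] = 7.192 × [2.65 × 0.767 − 0.5 × 0.767²] = 12.5 mA.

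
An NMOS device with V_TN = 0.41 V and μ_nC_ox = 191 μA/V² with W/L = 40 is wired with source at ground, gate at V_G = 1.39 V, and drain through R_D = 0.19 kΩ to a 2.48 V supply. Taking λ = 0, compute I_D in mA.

V_GS = V_G = 1.39 V, so V_ov = 1.39 − 0.41 = 0.98 V.
k_n = μ_nC_ox · (W/L) = 7.64 mA/V².
Assume saturation: I_D = ½ k_n V_ov² = 0.5 × 7.64 × 0.98² = 3.67 mA, giving V_DS = V_DD − I_D R_D = 2.48 − 3.67 × 0.19 = 1.78 V.
V_DS = 1.78 V ≥ V_ov = 0.98 V, confirming saturation.

I_D = 3.67 mA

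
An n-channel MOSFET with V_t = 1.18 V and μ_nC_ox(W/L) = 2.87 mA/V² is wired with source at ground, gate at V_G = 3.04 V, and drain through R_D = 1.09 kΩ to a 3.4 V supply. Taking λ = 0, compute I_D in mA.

I_D = 2.59 mA

V_GS = V_G = 3.04 V, so V_ov = 3.04 − 1.18 = 1.86 V.
Assume saturation: I_D = ½ k_n V_ov² = 0.5 × 2.87 × 1.86² = 4.96 mA, giving V_DS = V_DD − I_D R_D = 3.4 − 4.96 × 1.09 = -2.01 V.
But -2.01 V < V_ov = 1.86 V, so the device is actually in triode.
In triode I_D = k_n[V_ov V_DS − ½ V_DS²] and I_D = (V_DD − V_DS)/R_D. Equating: 1.56 V_DS² − 6.819 V_DS + 3.4 = 0, giving V_DS = 0.574 V (the root below V_ov).
I_D = (3.4 − 0.574) / 1.09 = 2.59 mA.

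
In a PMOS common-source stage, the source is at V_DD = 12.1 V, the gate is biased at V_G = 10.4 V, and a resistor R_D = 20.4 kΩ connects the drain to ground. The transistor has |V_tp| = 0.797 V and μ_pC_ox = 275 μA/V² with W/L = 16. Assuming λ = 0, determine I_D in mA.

V_SG = V_DD − V_G = 12.1 − 10.4 = 1.7 V, so V_ov = 1.7 − 0.797 = 0.903 V.
k_p = μ_pC_ox · (W/L) = 4.4 mA/V².
Assume saturation: I_D = ½ k_p V_ov² = 0.5 × 4.4 × 0.903² = 1.79 mA, giving V_SD = V_DD − I_D R_D = 12.1 − 1.79 × 20.4 = -24.5 V.
But -24.5 V < V_ov = 0.903 V, so the device is actually in triode.
In triode I_D = k_p[V_ov V_SD − ½ V_SD²] and I_D = (V_DD − V_SD)/R_D. Equating: 44.9 V_SD² − 82.05 V_SD + 12.1 = 0, giving V_SD = 0.162 V (the root below V_ov).
I_D = (12.1 − 0.162) / 20.4 = 0.585 mA.

I_D = 0.585 mA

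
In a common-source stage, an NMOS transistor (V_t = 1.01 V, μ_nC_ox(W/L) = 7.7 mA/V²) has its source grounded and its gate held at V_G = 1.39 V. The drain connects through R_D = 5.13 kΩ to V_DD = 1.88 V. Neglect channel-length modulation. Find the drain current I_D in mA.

I_D = 0.339 mA

V_GS = V_G = 1.39 V, so V_ov = 1.39 − 1.01 = 0.38 V.
Assume saturation: I_D = ½ k_n V_ov² = 0.5 × 7.7 × 0.38² = 0.556 mA, giving V_DS = V_DD − I_D R_D = 1.88 − 0.556 × 5.13 = -0.972 V.
But -0.972 V < V_ov = 0.38 V, so the device is actually in triode.
In triode I_D = k_n[V_ov V_DS − ½ V_DS²] and I_D = (V_DD − V_DS)/R_D. Equating: 19.8 V_DS² − 16.01 V_DS + 1.88 = 0, giving V_DS = 0.142 V (the root below V_ov).
I_D = (1.88 − 0.142) / 5.13 = 0.339 mA.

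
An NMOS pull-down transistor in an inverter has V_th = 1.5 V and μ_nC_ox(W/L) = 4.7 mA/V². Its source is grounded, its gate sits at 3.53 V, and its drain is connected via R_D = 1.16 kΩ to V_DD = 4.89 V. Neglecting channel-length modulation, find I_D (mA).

I_D = 3.83 mA

V_GS = V_G = 3.53 V, so V_ov = 3.53 − 1.5 = 2.03 V.
Assume saturation: I_D = ½ k_n V_ov² = 0.5 × 4.7 × 2.03² = 9.68 mA, giving V_DS = V_DD − I_D R_D = 4.89 − 9.68 × 1.16 = -6.34 V.
But -6.34 V < V_ov = 2.03 V, so the device is actually in triode.
In triode I_D = k_n[V_ov V_DS − ½ V_DS²] and I_D = (V_DD − V_DS)/R_D. Equating: 2.73 V_DS² − 12.07 V_DS + 4.89 = 0, giving V_DS = 0.451 V (the root below V_ov).
I_D = (4.89 − 0.451) / 1.16 = 3.83 mA.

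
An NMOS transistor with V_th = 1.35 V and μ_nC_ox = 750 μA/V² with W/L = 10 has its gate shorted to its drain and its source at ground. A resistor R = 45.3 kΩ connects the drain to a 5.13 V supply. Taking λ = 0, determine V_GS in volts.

With gate tied to drain, V_GS = V_DS ≥ V_GS − V_th, so the device is in saturation.
k_n = μ_nC_ox · (W/L) = 7.5 mA/V².
KCL at the drain: ½ k_n (V_GS − V_th)² = (V_DD − V_GS)/R.
Let x = V_GS − 1.35. Then 170 x² + x − 3.78 = 0, giving x = 0.146 V (positive root), so V_GS = 1.5 V.
I_D = (V_DD − V_GS)/R = (5.13 − 1.5) / 45.3 = 0.0802 mA.

V_GS = 1.50 V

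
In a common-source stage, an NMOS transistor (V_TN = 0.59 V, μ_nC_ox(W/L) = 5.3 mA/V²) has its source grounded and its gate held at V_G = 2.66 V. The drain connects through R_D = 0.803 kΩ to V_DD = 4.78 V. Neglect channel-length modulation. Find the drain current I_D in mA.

I_D = 5.26 mA

V_GS = V_G = 2.66 V, so V_ov = 2.66 − 0.59 = 2.07 V.
Assume saturation: I_D = ½ k_n V_ov² = 0.5 × 5.3 × 2.07² = 11.4 mA, giving V_DS = V_DD − I_D R_D = 4.78 − 11.4 × 0.803 = -4.34 V.
But -4.34 V < V_ov = 2.07 V, so the device is actually in triode.
In triode I_D = k_n[V_ov V_DS − ½ V_DS²] and I_D = (V_DD − V_DS)/R_D. Equating: 2.13 V_DS² − 9.81 V_DS + 4.78 = 0, giving V_DS = 0.554 V (the root below V_ov).
I_D = (4.78 − 0.554) / 0.803 = 5.26 mA.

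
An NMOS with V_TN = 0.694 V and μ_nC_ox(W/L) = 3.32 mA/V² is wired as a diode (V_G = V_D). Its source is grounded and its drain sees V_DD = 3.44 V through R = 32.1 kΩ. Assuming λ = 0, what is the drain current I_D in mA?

With gate tied to drain, V_GS = V_DS ≥ V_GS − V_TN, so the device is in saturation.
KCL at the drain: ½ k_n (V_GS − V_TN)² = (V_DD − V_GS)/R.
Let x = V_GS − 0.694. Then 53.3 x² + x − 2.746 = 0, giving x = 0.218 V (positive root), so V_GS = 0.912 V.
I_D = (V_DD − V_GS)/R = (3.44 − 0.912) / 32.1 = 0.0788 mA.

I_D = 0.0788 mA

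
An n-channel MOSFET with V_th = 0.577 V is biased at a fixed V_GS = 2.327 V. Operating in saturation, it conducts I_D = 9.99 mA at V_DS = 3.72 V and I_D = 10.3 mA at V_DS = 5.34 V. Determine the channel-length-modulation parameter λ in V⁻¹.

With V_GS fixed, I_D ∝ (1 + λ V_DS) in saturation, so I_D2/I_D1 = (1 + λ V_DS2)/(1 + λ V_DS1).
10.3/9.99 = 1.031 = (1 + 5.34 λ)/(1 + 3.72 λ).
Solving: λ (I_D1 V_DS2 − I_D2 V_DS1) = I_D2 − I_D1, so λ = (10.3 − 9.99) / (9.99 × 5.34 − 10.3 × 3.72) = 0.31 / 15 = 0.0206 V⁻¹.

λ = 0.0206 V⁻¹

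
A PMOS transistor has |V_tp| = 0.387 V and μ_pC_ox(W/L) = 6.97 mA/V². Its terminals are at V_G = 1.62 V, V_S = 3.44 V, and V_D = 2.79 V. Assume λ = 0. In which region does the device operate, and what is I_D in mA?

Triode; I_D = 5.02 mA

V_SG = V_S − V_G = 3.44 − 1.62 = 1.82 V; V_SD = V_S − V_D = 3.44 − 2.79 = 0.65 V.
V_ov = V_SG − |V_tp| = 1.82 − 0.387 = 1.43 V.
Since V_SD = 0.65 V < V_ov = 1.43 V, the device is in the triode region.
I_D = k_p [V_ov · V_SD − ½ V_SD²] = 6.97 × [1.43 × 0.65 − 0.5 × 0.65²] = 5.02 mA.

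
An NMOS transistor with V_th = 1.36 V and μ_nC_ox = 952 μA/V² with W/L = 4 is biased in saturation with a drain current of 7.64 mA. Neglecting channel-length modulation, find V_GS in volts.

k_n = μ_nC_ox · (W/L) = 3.808 mA/V².
In saturation I_D = ½ k_n (V_GS − V_th)², so V_GS − V_th = √(2 I_D / k_n) = √(2 × 7.64 / 3.808) = 2 V.
V_GS = 1.36 + 2 = 3.36 V.

V_GS = 3.36 V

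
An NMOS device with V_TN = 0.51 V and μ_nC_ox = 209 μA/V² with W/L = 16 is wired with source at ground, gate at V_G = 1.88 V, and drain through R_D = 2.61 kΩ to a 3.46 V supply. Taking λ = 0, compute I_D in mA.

V_GS = V_G = 1.88 V, so V_ov = 1.88 − 0.51 = 1.37 V.
k_n = μ_nC_ox · (W/L) = 3.344 mA/V².
Assume saturation: I_D = ½ k_n V_ov² = 0.5 × 3.344 × 1.37² = 3.14 mA, giving V_DS = V_DD − I_D R_D = 3.46 − 3.14 × 2.61 = -4.73 V.
But -4.73 V < V_ov = 1.37 V, so the device is actually in triode.
In triode I_D = k_n[V_ov V_DS − ½ V_DS²] and I_D = (V_DD − V_DS)/R_D. Equating: 4.36 V_DS² − 12.96 V_DS + 3.46 = 0, giving V_DS = 0.297 V (the root below V_ov).
I_D = (3.46 − 0.297) / 2.61 = 1.21 mA.

I_D = 1.21 mA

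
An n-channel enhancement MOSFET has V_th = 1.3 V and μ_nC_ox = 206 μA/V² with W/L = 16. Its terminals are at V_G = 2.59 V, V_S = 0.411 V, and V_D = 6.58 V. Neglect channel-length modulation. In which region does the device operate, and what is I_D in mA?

V_GS = V_G − V_S = 2.59 − 0.411 = 2.18 V; V_DS = V_D − V_S = 6.58 − 0.411 = 6.17 V.
k_n = μ_nC_ox · (W/L) = 3.296 mA/V².
V_ov = V_GS − V_th = 2.18 − 1.3 = 0.879 V.
Since V_DS = 6.17 V ≥ V_ov = 0.879 V, the device is in saturation.
I_D = ½ k_n V_ov² = 0.5 × 3.296 × 0.879² = 1.27 mA.

Saturation; I_D = 1.27 mA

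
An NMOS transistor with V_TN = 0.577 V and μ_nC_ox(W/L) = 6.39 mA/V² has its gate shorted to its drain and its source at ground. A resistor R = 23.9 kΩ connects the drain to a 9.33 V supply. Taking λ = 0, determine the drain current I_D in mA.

I_D = 0.352 mA

With gate tied to drain, V_GS = V_DS ≥ V_GS − V_TN, so the device is in saturation.
KCL at the drain: ½ k_n (V_GS − V_TN)² = (V_DD − V_GS)/R.
Let x = V_GS − 0.577. Then 76.4 x² + x − 8.753 = 0, giving x = 0.332 V (positive root), so V_GS = 0.909 V.
I_D = (V_DD − V_GS)/R = (9.33 − 0.909) / 23.9 = 0.352 mA.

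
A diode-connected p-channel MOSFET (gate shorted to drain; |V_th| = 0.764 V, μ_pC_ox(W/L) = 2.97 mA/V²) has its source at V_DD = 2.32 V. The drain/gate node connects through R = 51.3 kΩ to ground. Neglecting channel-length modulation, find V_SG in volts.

V_SG = 0.901 V

With gate tied to drain, V_SG = V_SD ≥ V_SG − |V_th|, so the device is in saturation.
KCL at the drain: ½ k_p (V_SG − |V_th|)² = (V_DD − V_SG)/R.
Let x = V_SG − 0.764. Then 76.2 x² + x − 1.556 = 0, giving x = 0.137 V (positive root), so V_SG = 0.901 V.
I_D = (V_DD − V_SG)/R = (2.32 − 0.901) / 51.3 = 0.0277 mA.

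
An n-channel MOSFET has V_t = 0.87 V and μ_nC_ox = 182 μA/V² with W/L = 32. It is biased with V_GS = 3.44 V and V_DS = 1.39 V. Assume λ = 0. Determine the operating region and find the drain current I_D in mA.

k_n = μ_nC_ox · (W/L) = 5.824 mA/V².
V_ov = V_GS − V_t = 3.44 − 0.87 = 2.57 V.
Since V_DS = 1.39 V < V_ov = 2.57 V, the device is in the triode region.
I_D = k_n [V_ov · V_DS − ½ V_DS²] = 5.824 × [2.57 × 1.39 − 0.5 × 1.39²] = 15.2 mA.

Triode; I_D = 15.2 mA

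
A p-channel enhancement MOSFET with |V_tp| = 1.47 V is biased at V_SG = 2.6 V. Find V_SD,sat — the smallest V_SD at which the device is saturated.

The boundary between triode and saturation is V_SD = V_SG − |V_tp| = V_ov.
V_ov = 2.6 − 1.47 = 1.13 V.

V_SD,sat = 1.13 V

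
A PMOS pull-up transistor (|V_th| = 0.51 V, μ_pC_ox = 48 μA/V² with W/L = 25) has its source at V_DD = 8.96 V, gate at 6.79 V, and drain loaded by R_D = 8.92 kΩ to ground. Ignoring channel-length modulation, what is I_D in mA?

I_D = 0.941 mA

V_SG = V_DD − V_G = 8.96 − 6.79 = 2.17 V, so V_ov = 2.17 − 0.51 = 1.66 V.
k_p = μ_pC_ox · (W/L) = 1.2 mA/V².
Assume saturation: I_D = ½ k_p V_ov² = 0.5 × 1.2 × 1.66² = 1.65 mA, giving V_SD = V_DD − I_D R_D = 8.96 − 1.65 × 8.92 = -5.79 V.
But -5.79 V < V_ov = 1.66 V, so the device is actually in triode.
In triode I_D = k_p[V_ov V_SD − ½ V_SD²] and I_D = (V_DD − V_SD)/R_D. Equating: 5.35 V_SD² − 18.77 V_SD + 8.96 = 0, giving V_SD = 0.57 V (the root below V_ov).
I_D = (8.96 − 0.57) / 8.92 = 0.941 mA.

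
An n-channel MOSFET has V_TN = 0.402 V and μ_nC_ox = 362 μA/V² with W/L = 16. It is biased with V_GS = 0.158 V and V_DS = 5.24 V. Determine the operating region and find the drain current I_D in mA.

Cutoff; I_D = 0 mA

V_GS = 0.158 V < V_TN = 0.402 V, so the transistor is in cutoff.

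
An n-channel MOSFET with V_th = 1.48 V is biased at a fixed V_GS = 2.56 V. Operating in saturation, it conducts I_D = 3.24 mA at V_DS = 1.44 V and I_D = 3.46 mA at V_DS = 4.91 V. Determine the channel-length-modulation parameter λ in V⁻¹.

λ = 0.0201 V⁻¹

With V_GS fixed, I_D ∝ (1 + λ V_DS) in saturation, so I_D2/I_D1 = (1 + λ V_DS2)/(1 + λ V_DS1).
3.46/3.24 = 1.068 = (1 + 4.91 λ)/(1 + 1.44 λ).
Solving: λ (I_D1 V_DS2 − I_D2 V_DS1) = I_D2 − I_D1, so λ = (3.46 − 3.24) / (3.24 × 4.91 − 3.46 × 1.44) = 0.22 / 10.9 = 0.0201 V⁻¹.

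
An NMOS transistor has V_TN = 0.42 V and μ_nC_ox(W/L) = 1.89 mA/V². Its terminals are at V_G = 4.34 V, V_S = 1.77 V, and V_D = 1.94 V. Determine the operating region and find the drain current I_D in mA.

V_GS = V_G − V_S = 4.34 − 1.77 = 2.57 V; V_DS = V_D − V_S = 1.94 − 1.77 = 0.17 V.
V_ov = V_GS − V_TN = 2.57 − 0.42 = 2.15 V.
Since V_DS = 0.17 V < V_ov = 2.15 V, the device is in the triode region.
I_D = k_n [V_ov · V_DS − ½ V_DS²] = 1.89 × [2.15 × 0.17 − 0.5 × 0.17²] = 0.663 mA.

Triode; I_D = 0.663 mA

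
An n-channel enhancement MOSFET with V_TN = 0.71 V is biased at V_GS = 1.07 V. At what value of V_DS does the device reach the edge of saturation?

V_DS,sat = 0.360 V

The boundary between triode and saturation is V_DS = V_GS − V_TN = V_ov.
V_ov = 1.07 − 0.71 = 0.36 V.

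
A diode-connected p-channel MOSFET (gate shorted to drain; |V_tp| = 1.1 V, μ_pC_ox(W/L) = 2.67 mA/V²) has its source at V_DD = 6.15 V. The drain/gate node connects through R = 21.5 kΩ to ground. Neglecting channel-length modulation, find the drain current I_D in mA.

With gate tied to drain, V_SG = V_SD ≥ V_SG − |V_tp|, so the device is in saturation.
KCL at the drain: ½ k_p (V_SG − |V_tp|)² = (V_DD − V_SG)/R.
Let x = V_SG − 1.1. Then 28.7 x² + x − 5.05 = 0, giving x = 0.402 V (positive root), so V_SG = 1.5 V.
I_D = (V_DD − V_SG)/R = (6.15 − 1.5) / 21.5 = 0.216 mA.

I_D = 0.216 mA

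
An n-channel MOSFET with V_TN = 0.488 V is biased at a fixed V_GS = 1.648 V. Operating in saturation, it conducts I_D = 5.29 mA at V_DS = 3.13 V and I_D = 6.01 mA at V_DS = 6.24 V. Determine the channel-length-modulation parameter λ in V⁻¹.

With V_GS fixed, I_D ∝ (1 + λ V_DS) in saturation, so I_D2/I_D1 = (1 + λ V_DS2)/(1 + λ V_DS1).
6.01/5.29 = 1.136 = (1 + 6.24 λ)/(1 + 3.13 λ).
Solving: λ (I_D1 V_DS2 − I_D2 V_DS1) = I_D2 − I_D1, so λ = (6.01 − 5.29) / (5.29 × 6.24 − 6.01 × 3.13) = 0.72 / 14.2 = 0.0507 V⁻¹.

λ = 0.0507 V⁻¹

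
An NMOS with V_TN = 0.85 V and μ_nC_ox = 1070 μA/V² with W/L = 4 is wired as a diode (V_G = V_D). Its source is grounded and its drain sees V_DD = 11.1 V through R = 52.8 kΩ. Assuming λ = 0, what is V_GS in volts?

With gate tied to drain, V_GS = V_DS ≥ V_GS − V_TN, so the device is in saturation.
k_n = μ_nC_ox · (W/L) = 4.28 mA/V².
KCL at the drain: ½ k_n (V_GS − V_TN)² = (V_DD − V_GS)/R.
Let x = V_GS − 0.85. Then 113 x² + x − 10.25 = 0, giving x = 0.297 V (positive root), so V_GS = 1.15 V.
I_D = (V_DD − V_GS)/R = (11.1 − 1.15) / 52.8 = 0.189 mA.

V_GS = 1.15 V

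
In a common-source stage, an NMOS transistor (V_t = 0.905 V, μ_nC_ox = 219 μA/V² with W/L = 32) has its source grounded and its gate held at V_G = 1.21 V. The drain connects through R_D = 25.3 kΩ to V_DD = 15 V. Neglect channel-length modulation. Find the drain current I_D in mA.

I_D = 0.326 mA

V_GS = V_G = 1.21 V, so V_ov = 1.21 − 0.905 = 0.305 V.
k_n = μ_nC_ox · (W/L) = 7.008 mA/V².
Assume saturation: I_D = ½ k_n V_ov² = 0.5 × 7.008 × 0.305² = 0.326 mA, giving V_DS = V_DD − I_D R_D = 15 − 0.326 × 25.3 = 6.75 V.
V_DS = 6.75 V ≥ V_ov = 0.305 V, confirming saturation.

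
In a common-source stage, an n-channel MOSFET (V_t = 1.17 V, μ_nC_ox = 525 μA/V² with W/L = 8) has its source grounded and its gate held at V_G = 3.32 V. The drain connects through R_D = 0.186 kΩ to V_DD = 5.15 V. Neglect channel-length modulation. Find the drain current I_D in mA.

I_D = 9.71 mA

V_GS = V_G = 3.32 V, so V_ov = 3.32 − 1.17 = 2.15 V.
k_n = μ_nC_ox · (W/L) = 4.2 mA/V².
Assume saturation: I_D = ½ k_n V_ov² = 0.5 × 4.2 × 2.15² = 9.71 mA, giving V_DS = V_DD − I_D R_D = 5.15 − 9.71 × 0.186 = 3.34 V.
V_DS = 3.34 V ≥ V_ov = 2.15 V, confirming saturation.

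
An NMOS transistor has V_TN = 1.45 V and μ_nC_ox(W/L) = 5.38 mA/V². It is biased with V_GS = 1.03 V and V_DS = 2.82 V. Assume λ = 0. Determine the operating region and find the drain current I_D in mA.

V_GS = 1.03 V < V_TN = 1.45 V, so the transistor is in cutoff.

Cutoff; I_D = 0 mA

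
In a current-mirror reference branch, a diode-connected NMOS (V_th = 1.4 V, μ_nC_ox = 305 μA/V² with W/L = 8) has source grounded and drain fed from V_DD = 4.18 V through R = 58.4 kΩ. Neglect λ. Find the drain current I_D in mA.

I_D = 0.0443 mA

With gate tied to drain, V_GS = V_DS ≥ V_GS − V_th, so the device is in saturation.
k_n = μ_nC_ox · (W/L) = 2.44 mA/V².
KCL at the drain: ½ k_n (V_GS − V_th)² = (V_DD − V_GS)/R.
Let x = V_GS − 1.4. Then 71.2 x² + x − 2.78 = 0, giving x = 0.191 V (positive root), so V_GS = 1.59 V.
I_D = (V_DD − V_GS)/R = (4.18 − 1.59) / 58.4 = 0.0443 mA.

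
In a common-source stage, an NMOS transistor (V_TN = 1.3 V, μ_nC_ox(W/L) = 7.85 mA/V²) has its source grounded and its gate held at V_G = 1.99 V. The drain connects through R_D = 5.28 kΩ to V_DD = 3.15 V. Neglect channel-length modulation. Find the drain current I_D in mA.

V_GS = V_G = 1.99 V, so V_ov = 1.99 − 1.3 = 0.69 V.
Assume saturation: I_D = ½ k_n V_ov² = 0.5 × 7.85 × 0.69² = 1.87 mA, giving V_DS = V_DD − I_D R_D = 3.15 − 1.87 × 5.28 = -6.72 V.
But -6.72 V < V_ov = 0.69 V, so the device is actually in triode.
In triode I_D = k_n[V_ov V_DS − ½ V_DS²] and I_D = (V_DD − V_DS)/R_D. Equating: 20.7 V_DS² − 29.6 V_DS + 3.15 = 0, giving V_DS = 0.116 V (the root below V_ov).
I_D = (3.15 − 0.116) / 5.28 = 0.575 mA.

I_D = 0.575 mA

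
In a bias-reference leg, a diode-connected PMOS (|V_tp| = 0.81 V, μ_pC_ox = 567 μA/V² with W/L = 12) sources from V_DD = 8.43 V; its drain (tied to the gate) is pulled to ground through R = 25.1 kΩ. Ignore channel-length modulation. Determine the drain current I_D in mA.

I_D = 0.292 mA

With gate tied to drain, V_SG = V_SD ≥ V_SG − |V_tp|, so the device is in saturation.
k_p = μ_pC_ox · (W/L) = 6.804 mA/V².
KCL at the drain: ½ k_p (V_SG − |V_tp|)² = (V_DD − V_SG)/R.
Let x = V_SG − 0.81. Then 85.4 x² + x − 7.62 = 0, giving x = 0.293 V (positive root), so V_SG = 1.1 V.
I_D = (V_DD − V_SG)/R = (8.43 − 1.1) / 25.1 = 0.292 mA.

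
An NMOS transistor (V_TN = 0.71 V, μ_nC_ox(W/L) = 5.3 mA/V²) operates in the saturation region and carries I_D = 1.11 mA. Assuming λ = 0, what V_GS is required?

V_GS = 1.36 V

In saturation I_D = ½ k_n (V_GS − V_TN)², so V_GS − V_TN = √(2 I_D / k_n) = √(2 × 1.11 / 5.3) = 0.647 V.
V_GS = 0.71 + 0.647 = 1.36 V.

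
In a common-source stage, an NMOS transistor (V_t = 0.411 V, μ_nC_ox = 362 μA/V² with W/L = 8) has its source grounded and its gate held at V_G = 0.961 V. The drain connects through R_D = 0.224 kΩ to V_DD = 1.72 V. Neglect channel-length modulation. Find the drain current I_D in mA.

V_GS = V_G = 0.961 V, so V_ov = 0.961 − 0.411 = 0.55 V.
k_n = μ_nC_ox · (W/L) = 2.896 mA/V².
Assume saturation: I_D = ½ k_n V_ov² = 0.5 × 2.896 × 0.55² = 0.438 mA, giving V_DS = V_DD − I_D R_D = 1.72 − 0.438 × 0.224 = 1.62 V.
V_DS = 1.62 V ≥ V_ov = 0.55 V, confirming saturation.

I_D = 0.438 mA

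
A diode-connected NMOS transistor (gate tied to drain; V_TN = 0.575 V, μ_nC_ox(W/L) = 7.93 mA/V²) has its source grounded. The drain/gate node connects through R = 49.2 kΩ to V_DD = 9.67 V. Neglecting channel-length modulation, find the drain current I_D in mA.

I_D = 0.181 mA

With gate tied to drain, V_GS = V_DS ≥ V_GS − V_TN, so the device is in saturation.
KCL at the drain: ½ k_n (V_GS − V_TN)² = (V_DD − V_GS)/R.
Let x = V_GS − 0.575. Then 195 x² + x − 9.095 = 0, giving x = 0.213 V (positive root), so V_GS = 0.788 V.
I_D = (V_DD − V_GS)/R = (9.67 − 0.788) / 49.2 = 0.181 mA.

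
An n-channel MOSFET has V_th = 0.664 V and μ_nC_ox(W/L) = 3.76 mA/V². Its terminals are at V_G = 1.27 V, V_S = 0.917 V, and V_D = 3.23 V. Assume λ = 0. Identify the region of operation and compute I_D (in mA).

Cutoff; I_D = 0 mA

V_GS = V_G − V_S = 1.27 − 0.917 = 0.353 V; V_DS = V_D − V_S = 3.23 − 0.917 = 2.31 V.
V_GS = 0.353 V < V_th = 0.664 V, so the transistor is in cutoff.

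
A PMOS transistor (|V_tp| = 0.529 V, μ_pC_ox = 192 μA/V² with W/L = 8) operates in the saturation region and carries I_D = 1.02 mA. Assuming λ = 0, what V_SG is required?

k_p = μ_pC_ox · (W/L) = 1.536 mA/V².
In saturation I_D = ½ k_p (V_SG − |V_tp|)², so V_SG − |V_tp| = √(2 I_D / k_p) = √(2 × 1.02 / 1.536) = 1.15 V.
V_SG = 0.529 + 1.15 = 1.68 V.

V_SG = 1.68 V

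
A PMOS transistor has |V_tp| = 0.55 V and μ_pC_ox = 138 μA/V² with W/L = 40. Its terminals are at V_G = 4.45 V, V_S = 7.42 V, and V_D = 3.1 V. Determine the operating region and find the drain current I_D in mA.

V_SG = V_S − V_G = 7.42 − 4.45 = 2.97 V; V_SD = V_S − V_D = 7.42 − 3.1 = 4.32 V.
k_p = μ_pC_ox · (W/L) = 5.52 mA/V².
V_ov = V_SG − |V_tp| = 2.97 − 0.55 = 2.42 V.
Since V_SD = 4.32 V ≥ V_ov = 2.42 V, the device is in saturation.
I_D = ½ k_p V_ov² = 0.5 × 5.52 × 2.42² = 16.2 mA.

Saturation; I_D = 16.2 mA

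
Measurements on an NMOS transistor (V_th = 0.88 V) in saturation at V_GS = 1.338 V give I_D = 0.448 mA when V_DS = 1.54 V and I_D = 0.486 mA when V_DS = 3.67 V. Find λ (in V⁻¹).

λ = 0.0424 V⁻¹

With V_GS fixed, I_D ∝ (1 + λ V_DS) in saturation, so I_D2/I_D1 = (1 + λ V_DS2)/(1 + λ V_DS1).
0.486/0.448 = 1.085 = (1 + 3.67 λ)/(1 + 1.54 λ).
Solving: λ (I_D1 V_DS2 − I_D2 V_DS1) = I_D2 − I_D1, so λ = (0.486 − 0.448) / (0.448 × 3.67 − 0.486 × 1.54) = 0.038 / 0.896 = 0.0424 V⁻¹.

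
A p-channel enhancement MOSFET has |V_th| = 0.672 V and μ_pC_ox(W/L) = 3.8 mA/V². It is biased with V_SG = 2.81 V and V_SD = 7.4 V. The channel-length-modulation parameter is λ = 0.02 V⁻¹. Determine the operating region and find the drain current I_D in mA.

V_ov = V_SG − |V_th| = 2.81 − 0.672 = 2.14 V.
Since V_SD = 7.4 V ≥ V_ov = 2.14 V, the device is in saturation.
I_D = ½ k_p V_ov² (1 + λ V_SD) = 0.5 × 3.8 × 2.14² × (1 + 0.02 × 7.4) = 9.97 mA.

Saturation; I_D = 9.97 mA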